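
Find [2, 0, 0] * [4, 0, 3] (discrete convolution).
y[0] = 2×4 = 8; y[1] = 2×0 + 0×4 = 0; y[2] = 2×3 + 0×0 + 0×4 = 6; y[3] = 0×3 + 0×0 = 0; y[4] = 0×3 = 0

[8, 0, 6, 0, 0]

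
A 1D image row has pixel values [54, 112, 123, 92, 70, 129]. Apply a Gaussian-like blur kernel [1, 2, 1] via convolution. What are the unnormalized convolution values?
Convolve image row [54, 112, 123, 92, 70, 129] with kernel [1, 2, 1]: y[0] = 54×1 = 54; y[1] = 54×2 + 112×1 = 220; y[2] = 54×1 + 112×2 + 123×1 = 401; y[3] = 112×1 + 123×2 + 92×1 = 450; y[4] = 123×1 + 92×2 + 70×1 = 377; y[5] = 92×1 + 70×2 + 129×1 = 361; y[6] = 70×1 + 129×2 = 328; y[7] = 129×1 = 129 → [54, 220, 401, 450, 377, 361, 328, 129]. Normalization factor = sum(kernel) = 4.

[54, 220, 401, 450, 377, 361, 328, 129]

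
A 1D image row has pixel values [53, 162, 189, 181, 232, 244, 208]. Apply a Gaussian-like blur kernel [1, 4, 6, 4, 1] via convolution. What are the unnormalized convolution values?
Convolve image row [53, 162, 189, 181, 232, 244, 208] with kernel [1, 4, 6, 4, 1]: y[0] = 53×1 = 53; y[1] = 53×4 + 162×1 = 374; y[2] = 53×6 + 162×4 + 189×1 = 1155; y[3] = 53×4 + 162×6 + 189×4 + 181×1 = 2121; y[4] = 53×1 + 162×4 + 189×6 + 181×4 + 232×1 = 2791; y[5] = 162×1 + 189×4 + 181×6 + 232×4 + 244×1 = 3176; y[6] = 189×1 + 181×4 + 232×6 + 244×4 + 208×1 = 3489; y[7] = 181×1 + 232×4 + 244×6 + 208×4 = 3405; y[8] = 232×1 + 244×4 + 208×6 = 2456; y[9] = 244×1 + 208×4 = 1076; y[10] = 208×1 = 208 → [53, 374, 1155, 2121, 2791, 3176, 3489, 3405, 2456, 1076, 208]. Normalization factor = sum(kernel) = 16.

[53, 374, 1155, 2121, 2791, 3176, 3489, 3405, 2456, 1076, 208]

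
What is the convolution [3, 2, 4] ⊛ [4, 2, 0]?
y[0] = 3×4 = 12; y[1] = 3×2 + 2×4 = 14; y[2] = 3×0 + 2×2 + 4×4 = 20; y[3] = 2×0 + 4×2 = 8; y[4] = 4×0 = 0

[12, 14, 20, 8, 0]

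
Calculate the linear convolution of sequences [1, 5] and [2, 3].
y[0] = 1×2 = 2; y[1] = 1×3 + 5×2 = 13; y[2] = 5×3 = 15

[2, 13, 15]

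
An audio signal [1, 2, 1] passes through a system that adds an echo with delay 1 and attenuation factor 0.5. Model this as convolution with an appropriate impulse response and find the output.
Direct-path + delayed-attenuated-path model → impulse response h = [1, 0.5] (1 at lag 0, 0.5 at lag 1). Output y[n] = x[n] + 0.5·x[n - 1] (with x[n] = 0 outside 0..2): y[0] = 1 + 0.5×0 = 1; y[1] = 2 + 0.5×1 = 2.5; y[2] = 1 + 0.5×2 = 2.0; y[3] = 0 + 0.5×1 = 0.5. So y = [1, 2.5, 2.0, 0.5]

[1, 2.5, 2.0, 0.5]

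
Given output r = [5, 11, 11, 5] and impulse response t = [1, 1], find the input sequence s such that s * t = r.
Deconvolve r=[5, 11, 11, 5] by t=[1, 1]. Since t[0]=1, solve forward: s[0] = r[0] / 1 = 5; s[1] = (r[1] - 5×1) / 1 = 6; s[2] = (r[2] - 6×1) / 1 = 5. So s = [5, 6, 5]. Check by forward convolution: r[0] = 5×1 = 5; r[1] = 5×1 + 6×1 = 11; r[2] = 6×1 + 5×1 = 11; r[3] = 5×1 = 5

[5, 6, 5]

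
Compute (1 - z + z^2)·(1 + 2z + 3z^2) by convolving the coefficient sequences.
Ascending coefficients: a = [1, -1, 1], b = [1, 2, 3]. c[0] = 1×1 = 1; c[1] = 1×2 + -1×1 = 1; c[2] = 1×3 + -1×2 + 1×1 = 2; c[3] = -1×3 + 1×2 = -1; c[4] = 1×3 = 3. Result coefficients: [1, 1, 2, -1, 3] → 1 + z + 2z^2 - z^3 + 3z^4

1 + z + 2z^2 - z^3 + 3z^4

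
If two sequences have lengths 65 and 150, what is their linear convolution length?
Linear/full convolution length: m + n - 1 = 65 + 150 - 1 = 214

214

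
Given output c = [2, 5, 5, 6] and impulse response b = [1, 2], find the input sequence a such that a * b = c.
Deconvolve c=[2, 5, 5, 6] by b=[1, 2]. Since b[0]=1, solve forward: a[0] = c[0] / 1 = 2; a[1] = (c[1] - 2×2) / 1 = 1; a[2] = (c[2] - 1×2) / 1 = 3. So a = [2, 1, 3]. Check by forward convolution: c[0] = 2×1 = 2; c[1] = 2×2 + 1×1 = 5; c[2] = 1×2 + 3×1 = 5; c[3] = 3×2 = 6

[2, 1, 3]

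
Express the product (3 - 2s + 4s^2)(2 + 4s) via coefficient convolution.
Ascending coefficients: a = [3, -2, 4], b = [2, 4]. c[0] = 3×2 = 6; c[1] = 3×4 + -2×2 = 8; c[2] = -2×4 + 4×2 = 0; c[3] = 4×4 = 16. Result coefficients: [6, 8, 0, 16] → 6 + 8s + 16s^3

6 + 8s + 16s^3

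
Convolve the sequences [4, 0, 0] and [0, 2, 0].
y[0] = 4×0 = 0; y[1] = 4×2 + 0×0 = 8; y[2] = 4×0 + 0×2 + 0×0 = 0; y[3] = 0×0 + 0×2 = 0; y[4] = 0×0 = 0

[0, 8, 0, 0, 0]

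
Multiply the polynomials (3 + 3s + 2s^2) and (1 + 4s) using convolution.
Ascending coefficients: a = [3, 3, 2], b = [1, 4]. c[0] = 3×1 = 3; c[1] = 3×4 + 3×1 = 15; c[2] = 3×4 + 2×1 = 14; c[3] = 2×4 = 8. Result coefficients: [3, 15, 14, 8] → 3 + 15s + 14s^2 + 8s^3

3 + 15s + 14s^2 + 8s^3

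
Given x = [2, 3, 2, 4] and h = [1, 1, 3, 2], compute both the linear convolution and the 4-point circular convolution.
Linear: y_lin[0] = 2×1 = 2; y_lin[1] = 2×1 + 3×1 = 5; y_lin[2] = 2×3 + 3×1 + 2×1 = 11; y_lin[3] = 2×2 + 3×3 + 2×1 + 4×1 = 19; y_lin[4] = 3×2 + 2×3 + 4×1 = 16; y_lin[5] = 2×2 + 4×3 = 16; y_lin[6] = 4×2 = 8 → [2, 5, 11, 19, 16, 16, 8]. Circular (length 4): y[0] = 2×1 + 3×2 + 2×3 + 4×1 = 18; y[1] = 2×1 + 3×1 + 2×2 + 4×3 = 21; y[2] = 2×3 + 3×1 + 2×1 + 4×2 = 19; y[3] = 2×2 + 3×3 + 2×1 + 4×1 = 19 → [18, 21, 19, 19]

Linear: [2, 5, 11, 19, 16, 16, 8], Circular: [18, 21, 19, 19]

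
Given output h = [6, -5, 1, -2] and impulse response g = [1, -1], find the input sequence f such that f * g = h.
Deconvolve h=[6, -5, 1, -2] by g=[1, -1]. Since g[0]=1, solve forward: f[0] = h[0] / 1 = 6; f[1] = (h[1] - 6×-1) / 1 = 1; f[2] = (h[2] - 1×-1) / 1 = 2. So f = [6, 1, 2]. Check by forward convolution: h[0] = 6×1 = 6; h[1] = 6×-1 + 1×1 = -5; h[2] = 1×-1 + 2×1 = 1; h[3] = 2×-1 = -2

[6, 1, 2]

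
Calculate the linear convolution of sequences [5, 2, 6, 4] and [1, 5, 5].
y[0] = 5×1 = 5; y[1] = 5×5 + 2×1 = 27; y[2] = 5×5 + 2×5 + 6×1 = 41; y[3] = 2×5 + 6×5 + 4×1 = 44; y[4] = 6×5 + 4×5 = 50; y[5] = 4×5 = 20

[5, 27, 41, 44, 50, 20]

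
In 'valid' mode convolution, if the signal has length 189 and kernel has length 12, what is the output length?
'Valid' mode counts only positions where the kernel fully overlaps the signal: m - n + 1 = 189 - 12 + 1 = 178

178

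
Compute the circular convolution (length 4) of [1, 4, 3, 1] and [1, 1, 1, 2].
Use y[k] = Σ_j f[j]·g[(k-j) mod 4]. y[0] = 1×1 + 4×2 + 3×1 + 1×1 = 13; y[1] = 1×1 + 4×1 + 3×2 + 1×1 = 12; y[2] = 1×1 + 4×1 + 3×1 + 1×2 = 10; y[3] = 1×2 + 4×1 + 3×1 + 1×1 = 10. Result: [13, 12, 10, 10]

[13, 12, 10, 10]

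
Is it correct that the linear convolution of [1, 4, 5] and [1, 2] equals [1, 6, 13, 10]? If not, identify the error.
Recompute linear convolution of [1, 4, 5] and [1, 2]: y[0] = 1×1 = 1; y[1] = 1×2 + 4×1 = 6; y[2] = 4×2 + 5×1 = 13; y[3] = 5×2 = 10 → [1, 6, 13, 10]. Given [1, 6, 13, 10] matches, so answer: Yes

Yes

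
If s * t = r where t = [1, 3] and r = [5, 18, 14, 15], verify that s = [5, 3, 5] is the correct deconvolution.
Forward-compute [5, 3, 5] * [1, 3]: r[0] = 5×1 = 5; r[1] = 5×3 + 3×1 = 18; r[2] = 3×3 + 5×1 = 14; r[3] = 5×3 = 15 → [5, 18, 14, 15]. Matches given r = [5, 18, 14, 15], so verified.

Verified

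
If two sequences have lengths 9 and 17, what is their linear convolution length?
Linear/full convolution length: m + n - 1 = 9 + 17 - 1 = 25

25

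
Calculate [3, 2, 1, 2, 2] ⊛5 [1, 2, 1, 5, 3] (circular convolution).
Use y[k] = Σ_j x[j]·h[(k-j) mod 5]. y[0] = 3×1 + 2×3 + 1×5 + 2×1 + 2×2 = 20; y[1] = 3×2 + 2×1 + 1×3 + 2×5 + 2×1 = 23; y[2] = 3×1 + 2×2 + 1×1 + 2×3 + 2×5 = 24; y[3] = 3×5 + 2×1 + 1×2 + 2×1 + 2×3 = 27; y[4] = 3×3 + 2×5 + 1×1 + 2×2 + 2×1 = 26. Result: [20, 23, 24, 27, 26]

[20, 23, 24, 27, 26]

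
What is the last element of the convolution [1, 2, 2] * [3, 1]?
Use y[k] = Σ_i a[i]·b[k-i] at k=3. y[3] = 2×1 = 2

2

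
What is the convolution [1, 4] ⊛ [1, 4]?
y[0] = 1×1 = 1; y[1] = 1×4 + 4×1 = 8; y[2] = 4×4 = 16

[1, 8, 16]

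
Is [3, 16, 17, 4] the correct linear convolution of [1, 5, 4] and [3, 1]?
Recompute linear convolution of [1, 5, 4] and [3, 1]: y[0] = 1×3 = 3; y[1] = 1×1 + 5×3 = 16; y[2] = 5×1 + 4×3 = 17; y[3] = 4×1 = 4 → [3, 16, 17, 4]. Given [3, 16, 17, 4] matches, so answer: Yes

Yes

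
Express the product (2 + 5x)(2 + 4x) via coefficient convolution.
Ascending coefficients: a = [2, 5], b = [2, 4]. c[0] = 2×2 = 4; c[1] = 2×4 + 5×2 = 18; c[2] = 5×4 = 20. Result coefficients: [4, 18, 20] → 4 + 18x + 20x^2

4 + 18x + 20x^2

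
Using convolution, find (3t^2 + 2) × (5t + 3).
Ascending coefficients: a = [2, 0, 3], b = [3, 5]. c[0] = 2×3 = 6; c[1] = 2×5 + 0×3 = 10; c[2] = 0×5 + 3×3 = 9; c[3] = 3×5 = 15. Result coefficients: [6, 10, 9, 15] → 15t^3 + 9t^2 + 10t + 6

15t^3 + 9t^2 + 10t + 6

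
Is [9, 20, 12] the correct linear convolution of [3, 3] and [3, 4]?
Recompute linear convolution of [3, 3] and [3, 4]: y[0] = 3×3 = 9; y[1] = 3×4 + 3×3 = 21; y[2] = 3×4 = 12 → [9, 21, 12]. Compare to given [9, 20, 12]: they differ at index 1: given 20, correct 21, so answer: No

No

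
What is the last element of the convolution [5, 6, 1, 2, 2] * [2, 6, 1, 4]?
Use y[k] = Σ_i a[i]·b[k-i] at k=7. y[7] = 2×4 = 8

8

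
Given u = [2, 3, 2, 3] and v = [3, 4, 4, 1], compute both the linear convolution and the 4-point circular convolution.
Linear: y_lin[0] = 2×3 = 6; y_lin[1] = 2×4 + 3×3 = 17; y_lin[2] = 2×4 + 3×4 + 2×3 = 26; y_lin[3] = 2×1 + 3×4 + 2×4 + 3×3 = 31; y_lin[4] = 3×1 + 2×4 + 3×4 = 23; y_lin[5] = 2×1 + 3×4 = 14; y_lin[6] = 3×1 = 3 → [6, 17, 26, 31, 23, 14, 3]. Circular (length 4): y[0] = 2×3 + 3×1 + 2×4 + 3×4 = 29; y[1] = 2×4 + 3×3 + 2×1 + 3×4 = 31; y[2] = 2×4 + 3×4 + 2×3 + 3×1 = 29; y[3] = 2×1 + 3×4 + 2×4 + 3×3 = 31 → [29, 31, 29, 31]

Linear: [6, 17, 26, 31, 23, 14, 3], Circular: [29, 31, 29, 31]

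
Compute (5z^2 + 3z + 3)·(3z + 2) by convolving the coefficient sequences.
Ascending coefficients: a = [3, 3, 5], b = [2, 3]. c[0] = 3×2 = 6; c[1] = 3×3 + 3×2 = 15; c[2] = 3×3 + 5×2 = 19; c[3] = 5×3 = 15. Result coefficients: [6, 15, 19, 15] → 15z^3 + 19z^2 + 15z + 6

15z^3 + 19z^2 + 15z + 6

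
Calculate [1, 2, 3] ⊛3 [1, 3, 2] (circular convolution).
Use y[k] = Σ_j a[j]·b[(k-j) mod 3]. y[0] = 1×1 + 2×2 + 3×3 = 14; y[1] = 1×3 + 2×1 + 3×2 = 11; y[2] = 1×2 + 2×3 + 3×1 = 11. Result: [14, 11, 11]

[14, 11, 11]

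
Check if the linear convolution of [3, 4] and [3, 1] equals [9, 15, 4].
Recompute linear convolution of [3, 4] and [3, 1]: y[0] = 3×3 = 9; y[1] = 3×1 + 4×3 = 15; y[2] = 4×1 = 4 → [9, 15, 4]. Given [9, 15, 4] matches, so answer: Yes

Yes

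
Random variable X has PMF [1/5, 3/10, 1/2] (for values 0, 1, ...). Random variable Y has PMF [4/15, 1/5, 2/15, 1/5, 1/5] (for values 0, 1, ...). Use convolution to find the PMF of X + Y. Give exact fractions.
P(X+Y=k) = Σ_i P(X=i)·P(Y=k-i) — a convolution of [1/5, 3/10, 1/2] and [4/15, 1/5, 2/15, 1/5, 1/5]. P(X+Y=0) = (1/5)×(4/15) = 4/75; P(X+Y=1) = (1/5)×(1/5) + (3/10)×(4/15) = 1/25 + 2/25 = 3/25; P(X+Y=2) = (1/5)×(2/15) + (3/10)×(1/5) + (1/2)×(4/15) = 2/75 + 3/50 + 2/15 = 11/50; P(X+Y=3) = (1/5)×(1/5) + (3/10)×(2/15) + (1/2)×(1/5) = 1/25 + 1/25 + 1/10 = 9/50; P(X+Y=4) = (1/5)×(1/5) + (3/10)×(1/5) + (1/2)×(2/15) = 1/25 + 3/50 + 1/15 = 1/6; P(X+Y=5) = (3/10)×(1/5) + (1/2)×(1/5) = 3/50 + 1/10 = 4/25; P(X+Y=6) = (1/2)×(1/5) = 1/10. PMF: [4/75, 3/25, 11/50, 9/50, 1/6, 4/25, 1/10] (sums to 1 ✓)

[4/75, 3/25, 11/50, 9/50, 1/6, 4/25, 1/10]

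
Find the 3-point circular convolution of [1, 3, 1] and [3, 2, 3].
Use y[k] = Σ_j x[j]·h[(k-j) mod 3]. y[0] = 1×3 + 3×3 + 1×2 = 14; y[1] = 1×2 + 3×3 + 1×3 = 14; y[2] = 1×3 + 3×2 + 1×3 = 12. Result: [14, 14, 12]

[14, 14, 12]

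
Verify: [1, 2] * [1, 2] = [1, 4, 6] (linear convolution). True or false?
Recompute linear convolution of [1, 2] and [1, 2]: y[0] = 1×1 = 1; y[1] = 1×2 + 2×1 = 4; y[2] = 2×2 = 4 → [1, 4, 4]. Compare to given [1, 4, 6]: they differ at index 2: given 6, correct 4, so answer: No

No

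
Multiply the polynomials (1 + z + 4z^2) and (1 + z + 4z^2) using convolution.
Ascending coefficients: a = [1, 1, 4], b = [1, 1, 4]. c[0] = 1×1 = 1; c[1] = 1×1 + 1×1 = 2; c[2] = 1×4 + 1×1 + 4×1 = 9; c[3] = 1×4 + 4×1 = 8; c[4] = 4×4 = 16. Result coefficients: [1, 2, 9, 8, 16] → 1 + 2z + 9z^2 + 8z^3 + 16z^4

1 + 2z + 9z^2 + 8z^3 + 16z^4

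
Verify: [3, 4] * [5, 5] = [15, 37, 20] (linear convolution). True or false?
Recompute linear convolution of [3, 4] and [5, 5]: y[0] = 3×5 = 15; y[1] = 3×5 + 4×5 = 35; y[2] = 4×5 = 20 → [15, 35, 20]. Compare to given [15, 37, 20]: they differ at index 1: given 37, correct 35, so answer: No

No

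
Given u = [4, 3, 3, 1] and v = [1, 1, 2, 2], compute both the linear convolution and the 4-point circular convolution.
Linear: y_lin[0] = 4×1 = 4; y_lin[1] = 4×1 + 3×1 = 7; y_lin[2] = 4×2 + 3×1 + 3×1 = 14; y_lin[3] = 4×2 + 3×2 + 3×1 + 1×1 = 18; y_lin[4] = 3×2 + 3×2 + 1×1 = 13; y_lin[5] = 3×2 + 1×2 = 8; y_lin[6] = 1×2 = 2 → [4, 7, 14, 18, 13, 8, 2]. Circular (length 4): y[0] = 4×1 + 3×2 + 3×2 + 1×1 = 17; y[1] = 4×1 + 3×1 + 3×2 + 1×2 = 15; y[2] = 4×2 + 3×1 + 3×1 + 1×2 = 16; y[3] = 4×2 + 3×2 + 3×1 + 1×1 = 18 → [17, 15, 16, 18]

Linear: [4, 7, 14, 18, 13, 8, 2], Circular: [17, 15, 16, 18]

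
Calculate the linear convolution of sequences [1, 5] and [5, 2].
y[0] = 1×5 = 5; y[1] = 1×2 + 5×5 = 27; y[2] = 5×2 = 10

[5, 27, 10]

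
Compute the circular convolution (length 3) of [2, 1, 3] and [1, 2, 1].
Use y[k] = Σ_j f[j]·g[(k-j) mod 3]. y[0] = 2×1 + 1×1 + 3×2 = 9; y[1] = 2×2 + 1×1 + 3×1 = 8; y[2] = 2×1 + 1×2 + 3×1 = 7. Result: [9, 8, 7]

[9, 8, 7]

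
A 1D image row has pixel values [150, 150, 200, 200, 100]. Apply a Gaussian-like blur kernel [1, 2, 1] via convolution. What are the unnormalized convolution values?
Convolve image row [150, 150, 200, 200, 100] with kernel [1, 2, 1]: y[0] = 150×1 = 150; y[1] = 150×2 + 150×1 = 450; y[2] = 150×1 + 150×2 + 200×1 = 650; y[3] = 150×1 + 200×2 + 200×1 = 750; y[4] = 200×1 + 200×2 + 100×1 = 700; y[5] = 200×1 + 100×2 = 400; y[6] = 100×1 = 100 → [150, 450, 650, 750, 700, 400, 100]. Normalization factor = sum(kernel) = 4.

[150, 450, 650, 750, 700, 400, 100]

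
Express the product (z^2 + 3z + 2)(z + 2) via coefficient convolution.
Ascending coefficients: a = [2, 3, 1], b = [2, 1]. c[0] = 2×2 = 4; c[1] = 2×1 + 3×2 = 8; c[2] = 3×1 + 1×2 = 5; c[3] = 1×1 = 1. Result coefficients: [4, 8, 5, 1] → z^3 + 5z^2 + 8z + 4

z^3 + 5z^2 + 8z + 4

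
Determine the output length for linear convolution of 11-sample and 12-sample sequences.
Linear/full convolution length: m + n - 1 = 11 + 12 - 1 = 22

22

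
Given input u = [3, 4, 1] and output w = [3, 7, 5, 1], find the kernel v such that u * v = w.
Output length 4 = len(u) + len(v) - 1 ⇒ len(v) = 2. Solve v forward using v[k] = (w[k] - Σ_{i≥1} u[i]·v[k-i]) / u[0]: v[0] = w[0] / u[0] = 3 / 3 = 1; v[1] = (w[1] - 4×1) / u[0] = (7 - 4×1) / 3 = 1. So v = [1, 1]. Forward-check [3, 4, 1] * [1, 1]: w[0] = 3×1 = 3; w[1] = 3×1 + 4×1 = 7; w[2] = 4×1 + 1×1 = 5; w[3] = 1×1 = 1 → [3, 7, 5, 1] ✓

[1, 1]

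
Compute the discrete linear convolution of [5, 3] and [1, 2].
y[0] = 5×1 = 5; y[1] = 5×2 + 3×1 = 13; y[2] = 3×2 = 6

[5, 13, 6]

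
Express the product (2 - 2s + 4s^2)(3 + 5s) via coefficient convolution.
Ascending coefficients: a = [2, -2, 4], b = [3, 5]. c[0] = 2×3 = 6; c[1] = 2×5 + -2×3 = 4; c[2] = -2×5 + 4×3 = 2; c[3] = 4×5 = 20. Result coefficients: [6, 4, 2, 20] → 6 + 4s + 2s^2 + 20s^3

6 + 4s + 2s^2 + 20s^3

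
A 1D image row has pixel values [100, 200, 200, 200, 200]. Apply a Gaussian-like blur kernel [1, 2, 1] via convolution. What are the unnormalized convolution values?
Convolve image row [100, 200, 200, 200, 200] with kernel [1, 2, 1]: y[0] = 100×1 = 100; y[1] = 100×2 + 200×1 = 400; y[2] = 100×1 + 200×2 + 200×1 = 700; y[3] = 200×1 + 200×2 + 200×1 = 800; y[4] = 200×1 + 200×2 + 200×1 = 800; y[5] = 200×1 + 200×2 = 600; y[6] = 200×1 = 200 → [100, 400, 700, 800, 800, 600, 200]. Normalization factor = sum(kernel) = 4.

[100, 400, 700, 800, 800, 600, 200]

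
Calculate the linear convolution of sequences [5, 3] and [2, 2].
y[0] = 5×2 = 10; y[1] = 5×2 + 3×2 = 16; y[2] = 3×2 = 6

[10, 16, 6]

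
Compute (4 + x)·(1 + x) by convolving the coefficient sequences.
Ascending coefficients: a = [4, 1], b = [1, 1]. c[0] = 4×1 = 4; c[1] = 4×1 + 1×1 = 5; c[2] = 1×1 = 1. Result coefficients: [4, 5, 1] → 4 + 5x + x^2

4 + 5x + x^2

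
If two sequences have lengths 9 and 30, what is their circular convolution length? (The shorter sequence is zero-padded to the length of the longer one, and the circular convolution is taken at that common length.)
Circular convolution (zero-padding the shorter input) has length max(m, n) = max(9, 30) = 30

30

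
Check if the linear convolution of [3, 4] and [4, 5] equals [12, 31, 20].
Recompute linear convolution of [3, 4] and [4, 5]: y[0] = 3×4 = 12; y[1] = 3×5 + 4×4 = 31; y[2] = 4×5 = 20 → [12, 31, 20]. Given [12, 31, 20] matches, so answer: Yes

Yes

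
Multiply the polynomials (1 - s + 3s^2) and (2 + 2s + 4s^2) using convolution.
Ascending coefficients: a = [1, -1, 3], b = [2, 2, 4]. c[0] = 1×2 = 2; c[1] = 1×2 + -1×2 = 0; c[2] = 1×4 + -1×2 + 3×2 = 8; c[3] = -1×4 + 3×2 = 2; c[4] = 3×4 = 12. Result coefficients: [2, 0, 8, 2, 12] → 2 + 8s^2 + 2s^3 + 12s^4

2 + 8s^2 + 2s^3 + 12s^4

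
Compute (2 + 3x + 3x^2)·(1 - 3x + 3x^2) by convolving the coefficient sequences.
Ascending coefficients: a = [2, 3, 3], b = [1, -3, 3]. c[0] = 2×1 = 2; c[1] = 2×-3 + 3×1 = -3; c[2] = 2×3 + 3×-3 + 3×1 = 0; c[3] = 3×3 + 3×-3 = 0; c[4] = 3×3 = 9. Result coefficients: [2, -3, 0, 0, 9] → 2 - 3x + 9x^4

2 - 3x + 9x^4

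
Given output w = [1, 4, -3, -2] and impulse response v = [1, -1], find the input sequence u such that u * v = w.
Deconvolve w=[1, 4, -3, -2] by v=[1, -1]. Since v[0]=1, solve forward: u[0] = w[0] / 1 = 1; u[1] = (w[1] - 1×-1) / 1 = 5; u[2] = (w[2] - 5×-1) / 1 = 2. So u = [1, 5, 2]. Check by forward convolution: w[0] = 1×1 = 1; w[1] = 1×-1 + 5×1 = 4; w[2] = 5×-1 + 2×1 = -3; w[3] = 2×-1 = -2

[1, 5, 2]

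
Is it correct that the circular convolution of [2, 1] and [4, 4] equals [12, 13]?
Recompute circular convolution of [2, 1] and [4, 4]: y[0] = 2×4 + 1×4 = 12; y[1] = 2×4 + 1×4 = 12 → [12, 12]. Compare to given [12, 13]: they differ at index 1: given 13, correct 12, so answer: No

No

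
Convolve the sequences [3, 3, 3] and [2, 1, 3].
y[0] = 3×2 = 6; y[1] = 3×1 + 3×2 = 9; y[2] = 3×3 + 3×1 + 3×2 = 18; y[3] = 3×3 + 3×1 = 12; y[4] = 3×3 = 9

[6, 9, 18, 12, 9]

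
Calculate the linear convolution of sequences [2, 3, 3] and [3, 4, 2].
y[0] = 2×3 = 6; y[1] = 2×4 + 3×3 = 17; y[2] = 2×2 + 3×4 + 3×3 = 25; y[3] = 3×2 + 3×4 = 18; y[4] = 3×2 = 6

[6, 17, 25, 18, 6]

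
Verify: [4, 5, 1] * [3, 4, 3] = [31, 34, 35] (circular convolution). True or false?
Recompute circular convolution of [4, 5, 1] and [3, 4, 3]: y[0] = 4×3 + 5×3 + 1×4 = 31; y[1] = 4×4 + 5×3 + 1×3 = 34; y[2] = 4×3 + 5×4 + 1×3 = 35 → [31, 34, 35]. Given [31, 34, 35] matches, so answer: Yes

Yes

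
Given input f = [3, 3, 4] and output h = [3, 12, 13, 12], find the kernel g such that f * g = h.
Output length 4 = len(f) + len(g) - 1 ⇒ len(g) = 2. Solve g forward using g[k] = (h[k] - Σ_{i≥1} f[i]·g[k-i]) / f[0]: g[0] = h[0] / f[0] = 3 / 3 = 1; g[1] = (h[1] - 3×1) / f[0] = (12 - 3×1) / 3 = 3. So g = [1, 3]. Forward-check [3, 3, 4] * [1, 3]: h[0] = 3×1 = 3; h[1] = 3×3 + 3×1 = 12; h[2] = 3×3 + 4×1 = 13; h[3] = 4×3 = 12 → [3, 12, 13, 12] ✓

[1, 3]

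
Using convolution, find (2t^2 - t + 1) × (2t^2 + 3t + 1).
Ascending coefficients: a = [1, -1, 2], b = [1, 3, 2]. c[0] = 1×1 = 1; c[1] = 1×3 + -1×1 = 2; c[2] = 1×2 + -1×3 + 2×1 = 1; c[3] = -1×2 + 2×3 = 4; c[4] = 2×2 = 4. Result coefficients: [1, 2, 1, 4, 4] → 4t^4 + 4t^3 + t^2 + 2t + 1

4t^4 + 4t^3 + t^2 + 2t + 1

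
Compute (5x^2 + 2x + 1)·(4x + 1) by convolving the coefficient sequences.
Ascending coefficients: a = [1, 2, 5], b = [1, 4]. c[0] = 1×1 = 1; c[1] = 1×4 + 2×1 = 6; c[2] = 2×4 + 5×1 = 13; c[3] = 5×4 = 20. Result coefficients: [1, 6, 13, 20] → 20x^3 + 13x^2 + 6x + 1

20x^3 + 13x^2 + 6x + 1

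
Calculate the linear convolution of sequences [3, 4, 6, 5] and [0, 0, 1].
y[0] = 3×0 = 0; y[1] = 3×0 + 4×0 = 0; y[2] = 3×1 + 4×0 + 6×0 = 3; y[3] = 4×1 + 6×0 + 5×0 = 4; y[4] = 6×1 + 5×0 = 6; y[5] = 5×1 = 5

[0, 0, 3, 4, 6, 5]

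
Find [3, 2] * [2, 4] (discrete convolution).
y[0] = 3×2 = 6; y[1] = 3×4 + 2×2 = 16; y[2] = 2×4 = 8

[6, 16, 8]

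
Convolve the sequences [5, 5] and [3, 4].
y[0] = 5×3 = 15; y[1] = 5×4 + 5×3 = 35; y[2] = 5×4 = 20

[15, 35, 20]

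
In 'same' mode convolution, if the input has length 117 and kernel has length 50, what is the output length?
'Same' mode returns an output with the same length as the input: 117

117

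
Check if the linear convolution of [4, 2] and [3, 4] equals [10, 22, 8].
Recompute linear convolution of [4, 2] and [3, 4]: y[0] = 4×3 = 12; y[1] = 4×4 + 2×3 = 22; y[2] = 2×4 = 8 → [12, 22, 8]. Compare to given [10, 22, 8]: they differ at index 0: given 10, correct 12, so answer: No

No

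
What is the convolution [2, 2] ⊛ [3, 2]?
y[0] = 2×3 = 6; y[1] = 2×2 + 2×3 = 10; y[2] = 2×2 = 4

[6, 10, 4]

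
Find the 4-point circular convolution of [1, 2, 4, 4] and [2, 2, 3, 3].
Use y[k] = Σ_j a[j]·b[(k-j) mod 4]. y[0] = 1×2 + 2×3 + 4×3 + 4×2 = 28; y[1] = 1×2 + 2×2 + 4×3 + 4×3 = 30; y[2] = 1×3 + 2×2 + 4×2 + 4×3 = 27; y[3] = 1×3 + 2×3 + 4×2 + 4×2 = 25. Result: [28, 30, 27, 25]

[28, 30, 27, 25]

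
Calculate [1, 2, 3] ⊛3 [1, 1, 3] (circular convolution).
Use y[k] = Σ_j u[j]·v[(k-j) mod 3]. y[0] = 1×1 + 2×3 + 3×1 = 10; y[1] = 1×1 + 2×1 + 3×3 = 12; y[2] = 1×3 + 2×1 + 3×1 = 8. Result: [10, 12, 8]

[10, 12, 8]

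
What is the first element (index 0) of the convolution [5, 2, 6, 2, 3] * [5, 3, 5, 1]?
Use y[k] = Σ_i a[i]·b[k-i] at k=0. y[0] = 5×5 = 25

25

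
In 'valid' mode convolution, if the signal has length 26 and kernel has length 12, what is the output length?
'Valid' mode counts only positions where the kernel fully overlaps the signal: m - n + 1 = 26 - 12 + 1 = 15

15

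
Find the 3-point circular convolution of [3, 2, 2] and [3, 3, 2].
Use y[k] = Σ_j u[j]·v[(k-j) mod 3]. y[0] = 3×3 + 2×2 + 2×3 = 19; y[1] = 3×3 + 2×3 + 2×2 = 19; y[2] = 3×2 + 2×3 + 2×3 = 18. Result: [19, 19, 18]

[19, 19, 18]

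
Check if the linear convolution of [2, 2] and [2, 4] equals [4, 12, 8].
Recompute linear convolution of [2, 2] and [2, 4]: y[0] = 2×2 = 4; y[1] = 2×4 + 2×2 = 12; y[2] = 2×4 = 8 → [4, 12, 8]. Given [4, 12, 8] matches, so answer: Yes

Yes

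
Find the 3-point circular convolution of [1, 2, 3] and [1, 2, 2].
Use y[k] = Σ_j f[j]·g[(k-j) mod 3]. y[0] = 1×1 + 2×2 + 3×2 = 11; y[1] = 1×2 + 2×1 + 3×2 = 10; y[2] = 1×2 + 2×2 + 3×1 = 9. Result: [11, 10, 9]

[11, 10, 9]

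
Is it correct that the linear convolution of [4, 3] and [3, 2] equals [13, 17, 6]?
Recompute linear convolution of [4, 3] and [3, 2]: y[0] = 4×3 = 12; y[1] = 4×2 + 3×3 = 17; y[2] = 3×2 = 6 → [12, 17, 6]. Compare to given [13, 17, 6]: they differ at index 0: given 13, correct 12, so answer: No

No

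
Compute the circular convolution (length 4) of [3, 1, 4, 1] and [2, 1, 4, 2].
Use y[k] = Σ_j u[j]·v[(k-j) mod 4]. y[0] = 3×2 + 1×2 + 4×4 + 1×1 = 25; y[1] = 3×1 + 1×2 + 4×2 + 1×4 = 17; y[2] = 3×4 + 1×1 + 4×2 + 1×2 = 23; y[3] = 3×2 + 1×4 + 4×1 + 1×2 = 16. Result: [25, 17, 23, 16]

[25, 17, 23, 16]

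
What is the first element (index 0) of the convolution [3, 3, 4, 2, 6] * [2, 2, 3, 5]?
Use y[k] = Σ_i a[i]·b[k-i] at k=0. y[0] = 3×2 = 6

6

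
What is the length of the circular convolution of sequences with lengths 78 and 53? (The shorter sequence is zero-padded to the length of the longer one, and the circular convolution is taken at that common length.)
Circular convolution (zero-padding the shorter input) has length max(m, n) = max(78, 53) = 78

78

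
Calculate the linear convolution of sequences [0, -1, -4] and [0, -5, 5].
y[0] = 0×0 = 0; y[1] = 0×-5 + -1×0 = 0; y[2] = 0×5 + -1×-5 + -4×0 = 5; y[3] = -1×5 + -4×-5 = 15; y[4] = -4×5 = -20

[0, 0, 5, 15, -20]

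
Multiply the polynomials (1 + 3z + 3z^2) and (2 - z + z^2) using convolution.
Ascending coefficients: a = [1, 3, 3], b = [2, -1, 1]. c[0] = 1×2 = 2; c[1] = 1×-1 + 3×2 = 5; c[2] = 1×1 + 3×-1 + 3×2 = 4; c[3] = 3×1 + 3×-1 = 0; c[4] = 3×1 = 3. Result coefficients: [2, 5, 4, 0, 3] → 2 + 5z + 4z^2 + 3z^4

2 + 5z + 4z^2 + 3z^4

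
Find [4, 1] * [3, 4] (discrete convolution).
y[0] = 4×3 = 12; y[1] = 4×4 + 1×3 = 19; y[2] = 1×4 = 4

[12, 19, 4]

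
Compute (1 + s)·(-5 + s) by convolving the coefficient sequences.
Ascending coefficients: a = [1, 1], b = [-5, 1]. c[0] = 1×-5 = -5; c[1] = 1×1 + 1×-5 = -4; c[2] = 1×1 = 1. Result coefficients: [-5, -4, 1] → -5 - 4s + s^2

-5 - 4s + s^2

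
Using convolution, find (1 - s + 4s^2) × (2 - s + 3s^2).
Ascending coefficients: a = [1, -1, 4], b = [2, -1, 3]. c[0] = 1×2 = 2; c[1] = 1×-1 + -1×2 = -3; c[2] = 1×3 + -1×-1 + 4×2 = 12; c[3] = -1×3 + 4×-1 = -7; c[4] = 4×3 = 12. Result coefficients: [2, -3, 12, -7, 12] → 2 - 3s + 12s^2 - 7s^3 + 12s^4

2 - 3s + 12s^2 - 7s^3 + 12s^4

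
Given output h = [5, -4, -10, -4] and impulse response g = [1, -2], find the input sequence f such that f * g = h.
Deconvolve h=[5, -4, -10, -4] by g=[1, -2]. Since g[0]=1, solve forward: f[0] = h[0] / 1 = 5; f[1] = (h[1] - 5×-2) / 1 = 6; f[2] = (h[2] - 6×-2) / 1 = 2. So f = [5, 6, 2]. Check by forward convolution: h[0] = 5×1 = 5; h[1] = 5×-2 + 6×1 = -4; h[2] = 6×-2 + 2×1 = -10; h[3] = 2×-2 = -4

[5, 6, 2]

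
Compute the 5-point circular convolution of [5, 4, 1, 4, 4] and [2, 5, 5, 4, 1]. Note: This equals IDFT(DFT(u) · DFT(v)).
Either evaluate y[k] = Σ_j u[j]·v[(k-j) mod 5] directly, or use IDFT(DFT(u) · DFT(v)). y[0] = 5×2 + 4×1 + 1×4 + 4×5 + 4×5 = 58; y[1] = 5×5 + 4×2 + 1×1 + 4×4 + 4×5 = 70; y[2] = 5×5 + 4×5 + 1×2 + 4×1 + 4×4 = 67; y[3] = 5×4 + 4×5 + 1×5 + 4×2 + 4×1 = 57; y[4] = 5×1 + 4×4 + 1×5 + 4×5 + 4×2 = 54. Result: [58, 70, 67, 57, 54]

[58, 70, 67, 57, 54]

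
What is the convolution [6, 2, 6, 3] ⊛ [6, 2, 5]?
y[0] = 6×6 = 36; y[1] = 6×2 + 2×6 = 24; y[2] = 6×5 + 2×2 + 6×6 = 70; y[3] = 2×5 + 6×2 + 3×6 = 40; y[4] = 6×5 + 3×2 = 36; y[5] = 3×5 = 15

[36, 24, 70, 40, 36, 15]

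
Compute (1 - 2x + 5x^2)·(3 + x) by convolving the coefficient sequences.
Ascending coefficients: a = [1, -2, 5], b = [3, 1]. c[0] = 1×3 = 3; c[1] = 1×1 + -2×3 = -5; c[2] = -2×1 + 5×3 = 13; c[3] = 5×1 = 5. Result coefficients: [3, -5, 13, 5] → 3 - 5x + 13x^2 + 5x^3

3 - 5x + 13x^2 + 5x^3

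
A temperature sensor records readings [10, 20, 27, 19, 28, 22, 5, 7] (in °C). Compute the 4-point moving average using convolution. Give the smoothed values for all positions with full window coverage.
4-point moving average kernel = [1, 1, 1, 1]. Apply in 'valid' mode (full window coverage): avg[0] = (10 + 20 + 27 + 19) / 4 = 19.0; avg[1] = (20 + 27 + 19 + 28) / 4 = 23.5; avg[2] = (27 + 19 + 28 + 22) / 4 = 24.0; avg[3] = (19 + 28 + 22 + 5) / 4 = 18.5; avg[4] = (28 + 22 + 5 + 7) / 4 = 15.5. Smoothed values: [19.0, 23.5, 24.0, 18.5, 15.5]

[19.0, 23.5, 24.0, 18.5, 15.5]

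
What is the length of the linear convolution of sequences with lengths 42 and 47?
Linear/full convolution length: m + n - 1 = 42 + 47 - 1 = 88

88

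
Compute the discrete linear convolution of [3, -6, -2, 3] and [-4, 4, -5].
y[0] = 3×-4 = -12; y[1] = 3×4 + -6×-4 = 36; y[2] = 3×-5 + -6×4 + -2×-4 = -31; y[3] = -6×-5 + -2×4 + 3×-4 = 10; y[4] = -2×-5 + 3×4 = 22; y[5] = 3×-5 = -15

[-12, 36, -31, 10, 22, -15]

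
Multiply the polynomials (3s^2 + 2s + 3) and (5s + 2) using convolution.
Ascending coefficients: a = [3, 2, 3], b = [2, 5]. c[0] = 3×2 = 6; c[1] = 3×5 + 2×2 = 19; c[2] = 2×5 + 3×2 = 16; c[3] = 3×5 = 15. Result coefficients: [6, 19, 16, 15] → 15s^3 + 16s^2 + 19s + 6

15s^3 + 16s^2 + 19s + 6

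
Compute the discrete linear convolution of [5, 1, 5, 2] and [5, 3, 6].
y[0] = 5×5 = 25; y[1] = 5×3 + 1×5 = 20; y[2] = 5×6 + 1×3 + 5×5 = 58; y[3] = 1×6 + 5×3 + 2×5 = 31; y[4] = 5×6 + 2×3 = 36; y[5] = 2×6 = 12

[25, 20, 58, 31, 36, 12]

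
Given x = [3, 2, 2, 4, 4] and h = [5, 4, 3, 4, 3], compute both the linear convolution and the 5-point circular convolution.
Linear: y_lin[0] = 3×5 = 15; y_lin[1] = 3×4 + 2×5 = 22; y_lin[2] = 3×3 + 2×4 + 2×5 = 27; y_lin[3] = 3×4 + 2×3 + 2×4 + 4×5 = 46; y_lin[4] = 3×3 + 2×4 + 2×3 + 4×4 + 4×5 = 59; y_lin[5] = 2×3 + 2×4 + 4×3 + 4×4 = 42; y_lin[6] = 2×3 + 4×4 + 4×3 = 34; y_lin[7] = 4×3 + 4×4 = 28; y_lin[8] = 4×3 = 12 → [15, 22, 27, 46, 59, 42, 34, 28, 12]. Circular (length 5): y[0] = 3×5 + 2×3 + 2×4 + 4×3 + 4×4 = 57; y[1] = 3×4 + 2×5 + 2×3 + 4×4 + 4×3 = 56; y[2] = 3×3 + 2×4 + 2×5 + 4×3 + 4×4 = 55; y[3] = 3×4 + 2×3 + 2×4 + 4×5 + 4×3 = 58; y[4] = 3×3 + 2×4 + 2×3 + 4×4 + 4×5 = 59 → [57, 56, 55, 58, 59]

Linear: [15, 22, 27, 46, 59, 42, 34, 28, 12], Circular: [57, 56, 55, 58, 59]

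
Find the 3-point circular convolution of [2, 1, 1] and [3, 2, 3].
Use y[k] = Σ_j s[j]·t[(k-j) mod 3]. y[0] = 2×3 + 1×3 + 1×2 = 11; y[1] = 2×2 + 1×3 + 1×3 = 10; y[2] = 2×3 + 1×2 + 1×3 = 11. Result: [11, 10, 11]

[11, 10, 11]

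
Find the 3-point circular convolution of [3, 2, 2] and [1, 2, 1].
Use y[k] = Σ_j x[j]·h[(k-j) mod 3]. y[0] = 3×1 + 2×1 + 2×2 = 9; y[1] = 3×2 + 2×1 + 2×1 = 10; y[2] = 3×1 + 2×2 + 2×1 = 9. Result: [9, 10, 9]

[9, 10, 9]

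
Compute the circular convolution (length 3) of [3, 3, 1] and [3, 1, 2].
Use y[k] = Σ_j x[j]·h[(k-j) mod 3]. y[0] = 3×3 + 3×2 + 1×1 = 16; y[1] = 3×1 + 3×3 + 1×2 = 14; y[2] = 3×2 + 3×1 + 1×3 = 12. Result: [16, 14, 12]

[16, 14, 12]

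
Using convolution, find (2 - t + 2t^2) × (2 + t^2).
Ascending coefficients: a = [2, -1, 2], b = [2, 0, 1]. c[0] = 2×2 = 4; c[1] = 2×0 + -1×2 = -2; c[2] = 2×1 + -1×0 + 2×2 = 6; c[3] = -1×1 + 2×0 = -1; c[4] = 2×1 = 2. Result coefficients: [4, -2, 6, -1, 2] → 4 - 2t + 6t^2 - t^3 + 2t^4

4 - 2t + 6t^2 - t^3 + 2t^4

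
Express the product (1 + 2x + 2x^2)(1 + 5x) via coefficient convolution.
Ascending coefficients: a = [1, 2, 2], b = [1, 5]. c[0] = 1×1 = 1; c[1] = 1×5 + 2×1 = 7; c[2] = 2×5 + 2×1 = 12; c[3] = 2×5 = 10. Result coefficients: [1, 7, 12, 10] → 1 + 7x + 12x^2 + 10x^3

1 + 7x + 12x^2 + 10x^3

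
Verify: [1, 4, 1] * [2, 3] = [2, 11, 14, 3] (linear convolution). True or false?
Recompute linear convolution of [1, 4, 1] and [2, 3]: y[0] = 1×2 = 2; y[1] = 1×3 + 4×2 = 11; y[2] = 4×3 + 1×2 = 14; y[3] = 1×3 = 3 → [2, 11, 14, 3]. Given [2, 11, 14, 3] matches, so answer: Yes

Yes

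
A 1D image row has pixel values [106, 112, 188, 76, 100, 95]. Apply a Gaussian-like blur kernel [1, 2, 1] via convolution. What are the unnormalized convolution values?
Convolve image row [106, 112, 188, 76, 100, 95] with kernel [1, 2, 1]: y[0] = 106×1 = 106; y[1] = 106×2 + 112×1 = 324; y[2] = 106×1 + 112×2 + 188×1 = 518; y[3] = 112×1 + 188×2 + 76×1 = 564; y[4] = 188×1 + 76×2 + 100×1 = 440; y[5] = 76×1 + 100×2 + 95×1 = 371; y[6] = 100×1 + 95×2 = 290; y[7] = 95×1 = 95 → [106, 324, 518, 564, 440, 371, 290, 95]. Normalization factor = sum(kernel) = 4.

[106, 324, 518, 564, 440, 371, 290, 95]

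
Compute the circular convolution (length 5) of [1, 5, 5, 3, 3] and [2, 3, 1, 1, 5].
Use y[k] = Σ_j f[j]·g[(k-j) mod 5]. y[0] = 1×2 + 5×5 + 5×1 + 3×1 + 3×3 = 44; y[1] = 1×3 + 5×2 + 5×5 + 3×1 + 3×1 = 44; y[2] = 1×1 + 5×3 + 5×2 + 3×5 + 3×1 = 44; y[3] = 1×1 + 5×1 + 5×3 + 3×2 + 3×5 = 42; y[4] = 1×5 + 5×1 + 5×1 + 3×3 + 3×2 = 30. Result: [44, 44, 44, 42, 30]

[44, 44, 44, 42, 30]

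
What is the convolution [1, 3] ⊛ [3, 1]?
y[0] = 1×3 = 3; y[1] = 1×1 + 3×3 = 10; y[2] = 3×1 = 3

[3, 10, 3]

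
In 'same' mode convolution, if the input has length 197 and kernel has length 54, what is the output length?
'Same' mode returns an output with the same length as the input: 197

197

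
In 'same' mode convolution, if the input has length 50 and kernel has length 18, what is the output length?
'Same' mode returns an output with the same length as the input: 50

50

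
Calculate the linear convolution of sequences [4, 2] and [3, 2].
y[0] = 4×3 = 12; y[1] = 4×2 + 2×3 = 14; y[2] = 2×2 = 4

[12, 14, 4]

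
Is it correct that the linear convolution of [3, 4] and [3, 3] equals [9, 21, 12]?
Recompute linear convolution of [3, 4] and [3, 3]: y[0] = 3×3 = 9; y[1] = 3×3 + 4×3 = 21; y[2] = 4×3 = 12 → [9, 21, 12]. Given [9, 21, 12] matches, so answer: Yes

Yes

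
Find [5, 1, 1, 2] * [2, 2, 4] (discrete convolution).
y[0] = 5×2 = 10; y[1] = 5×2 + 1×2 = 12; y[2] = 5×4 + 1×2 + 1×2 = 24; y[3] = 1×4 + 1×2 + 2×2 = 10; y[4] = 1×4 + 2×2 = 8; y[5] = 2×4 = 8

[10, 12, 24, 10, 8, 8]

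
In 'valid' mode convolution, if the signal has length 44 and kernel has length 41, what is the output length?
'Valid' mode counts only positions where the kernel fully overlaps the signal: m - n + 1 = 44 - 41 + 1 = 4

4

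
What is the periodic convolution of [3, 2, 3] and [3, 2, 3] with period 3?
Use y[k] = Σ_j a[j]·b[(k-j) mod 3]. y[0] = 3×3 + 2×3 + 3×2 = 21; y[1] = 3×2 + 2×3 + 3×3 = 21; y[2] = 3×3 + 2×2 + 3×3 = 22. Result: [21, 21, 22]

[21, 21, 22]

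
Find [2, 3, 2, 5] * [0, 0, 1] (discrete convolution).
y[0] = 2×0 = 0; y[1] = 2×0 + 3×0 = 0; y[2] = 2×1 + 3×0 + 2×0 = 2; y[3] = 3×1 + 2×0 + 5×0 = 3; y[4] = 2×1 + 5×0 = 2; y[5] = 5×1 = 5

[0, 0, 2, 3, 2, 5]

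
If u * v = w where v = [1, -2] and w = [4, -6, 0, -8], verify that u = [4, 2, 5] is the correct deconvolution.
Forward-compute [4, 2, 5] * [1, -2]: w[0] = 4×1 = 4; w[1] = 4×-2 + 2×1 = -6; w[2] = 2×-2 + 5×1 = 1; w[3] = 5×-2 = -10 → [4, -6, 1, -10]. Does not match given w = [4, -6, 0, -8].

Not verified. [4, 2, 5] * [1, -2] = [4, -6, 1, -10], which differs from [4, -6, 0, -8] at index 2.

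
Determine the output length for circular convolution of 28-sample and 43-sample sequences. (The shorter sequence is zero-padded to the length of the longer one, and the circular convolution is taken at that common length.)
Circular convolution (zero-padding the shorter input) has length max(m, n) = max(28, 43) = 43

43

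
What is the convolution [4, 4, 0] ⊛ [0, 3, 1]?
y[0] = 4×0 = 0; y[1] = 4×3 + 4×0 = 12; y[2] = 4×1 + 4×3 + 0×0 = 16; y[3] = 4×1 + 0×3 = 4; y[4] = 0×1 = 0

[0, 12, 16, 4, 0]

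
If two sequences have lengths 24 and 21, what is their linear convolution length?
Linear/full convolution length: m + n - 1 = 24 + 21 - 1 = 44

44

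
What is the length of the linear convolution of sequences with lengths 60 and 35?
Linear/full convolution length: m + n - 1 = 60 + 35 - 1 = 94

94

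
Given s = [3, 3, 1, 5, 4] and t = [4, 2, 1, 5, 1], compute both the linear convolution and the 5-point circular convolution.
Linear: y_lin[0] = 3×4 = 12; y_lin[1] = 3×2 + 3×4 = 18; y_lin[2] = 3×1 + 3×2 + 1×4 = 13; y_lin[3] = 3×5 + 3×1 + 1×2 + 5×4 = 40; y_lin[4] = 3×1 + 3×5 + 1×1 + 5×2 + 4×4 = 45; y_lin[5] = 3×1 + 1×5 + 5×1 + 4×2 = 21; y_lin[6] = 1×1 + 5×5 + 4×1 = 30; y_lin[7] = 5×1 + 4×5 = 25; y_lin[8] = 4×1 = 4 → [12, 18, 13, 40, 45, 21, 30, 25, 4]. Circular (length 5): y[0] = 3×4 + 3×1 + 1×5 + 5×1 + 4×2 = 33; y[1] = 3×2 + 3×4 + 1×1 + 5×5 + 4×1 = 48; y[2] = 3×1 + 3×2 + 1×4 + 5×1 + 4×5 = 38; y[3] = 3×5 + 3×1 + 1×2 + 5×4 + 4×1 = 44; y[4] = 3×1 + 3×5 + 1×1 + 5×2 + 4×4 = 45 → [33, 48, 38, 44, 45]

Linear: [12, 18, 13, 40, 45, 21, 30, 25, 4], Circular: [33, 48, 38, 44, 45]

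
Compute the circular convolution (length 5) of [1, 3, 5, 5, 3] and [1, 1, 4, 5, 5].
Use y[k] = Σ_j a[j]·b[(k-j) mod 5]. y[0] = 1×1 + 3×5 + 5×5 + 5×4 + 3×1 = 64; y[1] = 1×1 + 3×1 + 5×5 + 5×5 + 3×4 = 66; y[2] = 1×4 + 3×1 + 5×1 + 5×5 + 3×5 = 52; y[3] = 1×5 + 3×4 + 5×1 + 5×1 + 3×5 = 42; y[4] = 1×5 + 3×5 + 5×4 + 5×1 + 3×1 = 48. Result: [64, 66, 52, 42, 48]

[64, 66, 52, 42, 48]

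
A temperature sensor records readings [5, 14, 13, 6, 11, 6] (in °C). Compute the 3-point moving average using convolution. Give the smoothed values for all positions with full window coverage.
3-point moving average kernel = [1, 1, 1]. Apply in 'valid' mode (full window coverage): avg[0] = (5 + 14 + 13) / 3 = 10.67; avg[1] = (14 + 13 + 6) / 3 = 11.0; avg[2] = (13 + 6 + 11) / 3 = 10.0; avg[3] = (6 + 11 + 6) / 3 = 7.67. Smoothed values: [10.67, 11.0, 10.0, 7.67]

[10.67, 11.0, 10.0, 7.67]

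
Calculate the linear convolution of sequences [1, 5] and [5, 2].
y[0] = 1×5 = 5; y[1] = 1×2 + 5×5 = 27; y[2] = 5×2 = 10

[5, 27, 10]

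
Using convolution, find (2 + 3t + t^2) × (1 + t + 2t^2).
Ascending coefficients: a = [2, 3, 1], b = [1, 1, 2]. c[0] = 2×1 = 2; c[1] = 2×1 + 3×1 = 5; c[2] = 2×2 + 3×1 + 1×1 = 8; c[3] = 3×2 + 1×1 = 7; c[4] = 1×2 = 2. Result coefficients: [2, 5, 8, 7, 2] → 2 + 5t + 8t^2 + 7t^3 + 2t^4

2 + 5t + 8t^2 + 7t^3 + 2t^4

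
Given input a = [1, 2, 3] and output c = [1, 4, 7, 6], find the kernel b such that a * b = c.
Output length 4 = len(a) + len(b) - 1 ⇒ len(b) = 2. Solve b forward using b[k] = (c[k] - Σ_{i≥1} a[i]·b[k-i]) / a[0]: b[0] = c[0] / a[0] = 1 / 1 = 1; b[1] = (c[1] - 2×1) / a[0] = (4 - 2×1) / 1 = 2. So b = [1, 2]. Forward-check [1, 2, 3] * [1, 2]: c[0] = 1×1 = 1; c[1] = 1×2 + 2×1 = 4; c[2] = 2×2 + 3×1 = 7; c[3] = 3×2 = 6 → [1, 4, 7, 6] ✓

[1, 2]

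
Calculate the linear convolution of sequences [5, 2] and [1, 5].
y[0] = 5×1 = 5; y[1] = 5×5 + 2×1 = 27; y[2] = 2×5 = 10

[5, 27, 10]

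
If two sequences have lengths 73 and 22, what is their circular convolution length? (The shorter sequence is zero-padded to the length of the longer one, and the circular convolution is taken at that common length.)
Circular convolution (zero-padding the shorter input) has length max(m, n) = max(73, 22) = 73

73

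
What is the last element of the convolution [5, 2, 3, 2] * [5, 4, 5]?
Use y[k] = Σ_i a[i]·b[k-i] at k=5. y[5] = 2×5 = 10

10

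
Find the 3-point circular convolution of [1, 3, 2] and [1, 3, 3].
Use y[k] = Σ_j f[j]·g[(k-j) mod 3]. y[0] = 1×1 + 3×3 + 2×3 = 16; y[1] = 1×3 + 3×1 + 2×3 = 12; y[2] = 1×3 + 3×3 + 2×1 = 14. Result: [16, 12, 14]

[16, 12, 14]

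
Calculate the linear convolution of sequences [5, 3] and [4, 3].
y[0] = 5×4 = 20; y[1] = 5×3 + 3×4 = 27; y[2] = 3×3 = 9

[20, 27, 9]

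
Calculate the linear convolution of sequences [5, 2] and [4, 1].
y[0] = 5×4 = 20; y[1] = 5×1 + 2×4 = 13; y[2] = 2×1 = 2

[20, 13, 2]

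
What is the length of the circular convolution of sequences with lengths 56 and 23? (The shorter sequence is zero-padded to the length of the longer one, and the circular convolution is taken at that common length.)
Circular convolution (zero-padding the shorter input) has length max(m, n) = max(56, 23) = 56

56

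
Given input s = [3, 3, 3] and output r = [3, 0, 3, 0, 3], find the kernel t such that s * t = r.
Output length 5 = len(s) + len(t) - 1 ⇒ len(t) = 3. Solve t forward using t[k] = (r[k] - Σ_{i≥1} s[i]·t[k-i]) / s[0]: t[0] = r[0] / s[0] = 3 / 3 = 1; t[1] = (r[1] - 3×1) / s[0] = (0 - 3×1) / 3 = -1; t[2] = (r[2] - 3×-1 - 3×1) / s[0] = (3 - 3×-1 - 3×1) / 3 = 1. So t = [1, -1, 1]. Forward-check [3, 3, 3] * [1, -1, 1]: r[0] = 3×1 = 3; r[1] = 3×-1 + 3×1 = 0; r[2] = 3×1 + 3×-1 + 3×1 = 3; r[3] = 3×1 + 3×-1 = 0; r[4] = 3×1 = 3 → [3, 0, 3, 0, 3] ✓

[1, -1, 1]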